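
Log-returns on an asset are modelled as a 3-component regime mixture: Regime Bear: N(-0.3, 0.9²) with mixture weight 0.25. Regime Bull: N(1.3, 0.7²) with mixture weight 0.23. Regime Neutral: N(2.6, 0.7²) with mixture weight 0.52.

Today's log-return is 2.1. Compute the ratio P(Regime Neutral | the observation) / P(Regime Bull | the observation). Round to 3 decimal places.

3.366

Posterior odds = (w_i f_i(x)) / (w_j f_j(x)); the normalising sum cancels.
Evaluate each component's likelihood at the observed value:
  p_Bear = (1/(0.9·√(2π)))·exp(−(2.1−-0.3)²/(2·0.9²)) = 0.443269·exp(-3.55556) = 0.0126622
  p_Bull = (1/(0.7·√(2π)))·exp(−(2.1−1.3)²/(2·0.7²)) = 0.569918·exp(-0.65306) = 0.296614
  p_Neutral = (1/(0.7·√(2π)))·exp(−(2.1−2.6)²/(2·0.7²)) = 0.569918·exp(-0.25510) = 0.441593
Posterior odds = (w_Neutral·p_Neutral) / (w_Bull·p_Bull) = (0.52·0.441593) / (0.23·0.296614) = 0.229629 / 0.0682211 ≈ 3.366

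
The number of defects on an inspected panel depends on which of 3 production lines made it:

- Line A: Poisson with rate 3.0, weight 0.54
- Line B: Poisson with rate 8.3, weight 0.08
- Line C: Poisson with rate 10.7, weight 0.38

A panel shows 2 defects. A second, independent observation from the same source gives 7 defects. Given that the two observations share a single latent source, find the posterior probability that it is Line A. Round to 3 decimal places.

The responsibility of component k is π_k f_k(x) divided by Σ_j π_j f_j(x).
Since both observations come from the same component, the likelihood for component k is f_k(x₁)·f_k(x₂).
  L_A = [e^(−3.0)·3.0^2/2! = 0.224042] × [0.021604] = 0.00484021
  L_B = [e^(−8.3)·8.3^2/2! = 0.00856016] × [0.133805] = 0.00114539
  L_C = [e^(−10.7)·10.7^2/2! = 0.00129058] × [0.0718298] = 9.27025e-05
Unnormalised posteriors:
  π_A·L_A = 0.54 × 0.00484021 = 0.00261371
  π_B·L_B = 0.08 × 0.00114539 = 9.16313e-05
  π_C·L_C = 0.38 × 9.27025e-05 = 3.5227e-05
Denominator: 0.00261371 + 9.16313e-05 + 3.5227e-05 = 0.00274057
So the posterior for Line A is 0.00261371 / 0.00274057 ≈ 0.954.

0.954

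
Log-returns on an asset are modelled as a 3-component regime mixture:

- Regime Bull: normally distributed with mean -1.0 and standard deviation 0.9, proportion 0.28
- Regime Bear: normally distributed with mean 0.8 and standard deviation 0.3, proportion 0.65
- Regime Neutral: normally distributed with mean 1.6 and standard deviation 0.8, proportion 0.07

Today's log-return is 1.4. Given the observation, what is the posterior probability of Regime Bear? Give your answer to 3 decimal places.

0.758

The responsibility of component k is π_k f_k(x) divided by Σ_j π_j f_j(x).
Evaluate each component's likelihood at the observed value:
  p_Bull = 0.0126622
  p_Bear = 0.17997
  p_Neutral = 0.483335
Prior × likelihood for each component:
  π_Bull·p_Bull = 0.28 × 0.0126622 = 0.00354542
  π_Bear·p_Bear = 0.65 × 0.17997 = 0.11698
  π_Neutral·p_Neutral = 0.07 × 0.483335 = 0.0338335
Normaliser: 0.00354542 + 0.11698 + 0.0338335 = 0.154359
P(Regime Bear | data) = 0.11698 / 0.154359 ≈ 0.758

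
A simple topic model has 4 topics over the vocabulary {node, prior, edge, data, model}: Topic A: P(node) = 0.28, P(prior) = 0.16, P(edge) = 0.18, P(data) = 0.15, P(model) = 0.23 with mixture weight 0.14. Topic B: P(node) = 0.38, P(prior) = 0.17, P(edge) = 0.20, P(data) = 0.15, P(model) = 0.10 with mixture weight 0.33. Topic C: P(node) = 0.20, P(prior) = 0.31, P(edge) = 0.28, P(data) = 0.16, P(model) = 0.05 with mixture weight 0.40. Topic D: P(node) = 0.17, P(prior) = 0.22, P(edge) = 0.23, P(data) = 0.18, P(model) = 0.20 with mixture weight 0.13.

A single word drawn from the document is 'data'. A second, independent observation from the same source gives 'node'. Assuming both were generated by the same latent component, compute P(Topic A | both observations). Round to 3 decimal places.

The responsibility of component k is w_k f_k(x) divided by Σ_j w_j f_j(x).
Since both observations come from the same component, the likelihood for component k is f_k(x₁)·f_k(x₂).
  p_A = [P(data | comp) = 0.15] × [0.28] = 0.042
  p_B = [P(data | comp) = 0.15] × [0.38] = 0.057
  p_C = [P(data | comp) = 0.16] × [0.2] = 0.032
  p_D = [P(data | comp) = 0.18] × [0.17] = 0.0306
Multiply by the mixture weights:
  w_A·p_A = 0.14 × 0.042 = 0.00588
  w_B·p_B = 0.33 × 0.057 = 0.01881
  w_C·p_C = 0.40 × 0.032 = 0.0128
  w_D·p_D = 0.13 × 0.0306 = 0.003978
Sum: 0.00588 + 0.01881 + 0.0128 + 0.003978 = 0.041468
P(Topic A | x₁,x₂) ≈ 0.142

0.142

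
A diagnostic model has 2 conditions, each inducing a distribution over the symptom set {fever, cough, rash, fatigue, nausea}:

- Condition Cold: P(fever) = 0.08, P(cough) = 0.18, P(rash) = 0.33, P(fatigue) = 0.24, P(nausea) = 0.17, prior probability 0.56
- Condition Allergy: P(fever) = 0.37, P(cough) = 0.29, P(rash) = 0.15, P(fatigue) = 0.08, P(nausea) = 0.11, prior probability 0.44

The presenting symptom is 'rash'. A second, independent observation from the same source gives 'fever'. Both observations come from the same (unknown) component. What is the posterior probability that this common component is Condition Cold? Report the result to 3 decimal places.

The responsibility of component k is P(Z=k) f_k(x) divided by Σ_j P(Z=j) f_j(x).
Since both observations come from the same component, the likelihood for component k is f_k(x₁)·f_k(x₂).
  f_Cold = [0.33] × [0.08] = 0.0264
  f_Allergy = [0.15] × [0.37] = 0.0555
Unnormalised posteriors:
  P(Z=Cold)·f_Cold = 0.56 × 0.0264 = 0.014784
  P(Z=Allergy)·f_Allergy = 0.44 × 0.0555 = 0.02442
Marginal: 0.014784 + 0.02442 = 0.039204
Responsibility of Condition Cold: 0.014784 / 0.039204 ≈ 0.377

0.377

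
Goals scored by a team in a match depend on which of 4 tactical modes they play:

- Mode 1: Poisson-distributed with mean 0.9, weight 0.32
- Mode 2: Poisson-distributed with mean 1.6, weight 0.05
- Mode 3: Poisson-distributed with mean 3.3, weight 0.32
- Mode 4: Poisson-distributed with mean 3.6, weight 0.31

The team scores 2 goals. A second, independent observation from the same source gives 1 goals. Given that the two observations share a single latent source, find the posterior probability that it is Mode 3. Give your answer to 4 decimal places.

Apply Bayes' rule: the posterior for each component is proportional to its prior times its likelihood at x.
Since both observations come from the same component, the likelihood for component k is f_k(x₁)·f_k(x₂).
  L_1 = [e^(−0.9)·0.9^2/2! = 0.164661] × [0.365913] = 0.0602514
  L_2 = [e^(−1.6)·1.6^2/2! = 0.258428] × [0.323034] = 0.083481
  L_3 = [e^(−3.3)·3.3^2/2! = 0.200829] × [0.121714] = 0.0244438
  L_4 = [e^(−3.6)·3.6^2/2! = 0.177058] × [0.0983654] = 0.0174164
Weight by the priors:
  P(Z=1)·L_1 = 0.32 × 0.0602514 = 0.0192805
  P(Z=2)·L_2 = 0.05 × 0.083481 = 0.00417405
  P(Z=3)·L_3 = 0.32 × 0.0244438 = 0.00782201
  P(Z=4)·L_4 = 0.31 × 0.0174164 = 0.00539907
Evidence: 0.0192805 + 0.00417405 + 0.00782201 + 0.00539907 = 0.0366756
So the posterior for Mode 3 is 0.00782201 / 0.0366756 ≈ 0.2133.

0.2133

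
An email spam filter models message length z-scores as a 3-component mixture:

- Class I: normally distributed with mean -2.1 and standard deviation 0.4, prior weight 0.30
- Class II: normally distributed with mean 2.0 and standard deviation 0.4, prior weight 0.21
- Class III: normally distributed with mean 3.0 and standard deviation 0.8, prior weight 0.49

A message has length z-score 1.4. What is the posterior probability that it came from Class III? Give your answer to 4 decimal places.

0.3272

P(component k | x) = w_k·f_k(x) / marginal(x), where marginal(x) = Σ_j w_j·f_j(x).
Evaluate each component's likelihood at the observed value:
  f_I = (1/(0.4·√(2π)))·exp(−(1.4−-2.1)²/(2·0.4²)) = 0.997356·exp(-38.28125) = 2.36328e-17
  f_II = (1/(0.4·√(2π)))·exp(−(1.4−2.0)²/(2·0.4²)) = 0.997356·exp(-1.12500) = 0.323794
  f_III = (1/(0.8·√(2π)))·exp(−(1.4−3.0)²/(2·0.8²)) = 0.498678·exp(-2.00000) = 0.0674887
Unnormalised posteriors:
  w_I·f_I = 0.30 × 2.36328e-17 = 7.08983e-18
  w_II·f_II = 0.21 × 0.323794 = 0.0679967
  w_III·f_III = 0.49 × 0.0674887 = 0.0330695
Evidence: 7.08983e-18 + 0.0679967 + 0.0330695 = 0.101066
P(Class III | x) ≈ 0.3272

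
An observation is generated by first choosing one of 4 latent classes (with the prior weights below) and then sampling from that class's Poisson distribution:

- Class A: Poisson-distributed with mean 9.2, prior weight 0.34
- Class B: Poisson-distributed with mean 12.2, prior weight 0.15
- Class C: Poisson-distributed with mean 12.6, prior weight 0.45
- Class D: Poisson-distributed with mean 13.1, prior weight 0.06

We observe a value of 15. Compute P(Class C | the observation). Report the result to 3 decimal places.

Posterior ∝ prior × likelihood, so P(k | x) ∝ P(Z=k) f_k(x); normalise over all components.
Poisson probabilities:
  f_A = e^(−9.2)·9.2^15/15! = 0.0221212
  f_B = e^(−12.2)·12.2^15/15! = 0.075946
  f_C = e^(−12.6)·12.6^15/15! = 0.0825939
  f_D = e^(−13.1)·13.1^15/15! = 0.0898074
Weight by the priors:
  P(Z=A)·f_A = 0.34 × 0.0221212 = 0.00752121
  P(Z=B)·f_B = 0.15 × 0.075946 = 0.0113919
  P(Z=C)·f_C = 0.45 × 0.0825939 = 0.0371673
  P(Z=D)·f_D = 0.06 × 0.0898074 = 0.00538844
Evidence: 0.00752121 + 0.0113919 + 0.0371673 + 0.00538844 = 0.0614688
So the posterior for Class C is 0.0371673 / 0.0614688 ≈ 0.605.

0.605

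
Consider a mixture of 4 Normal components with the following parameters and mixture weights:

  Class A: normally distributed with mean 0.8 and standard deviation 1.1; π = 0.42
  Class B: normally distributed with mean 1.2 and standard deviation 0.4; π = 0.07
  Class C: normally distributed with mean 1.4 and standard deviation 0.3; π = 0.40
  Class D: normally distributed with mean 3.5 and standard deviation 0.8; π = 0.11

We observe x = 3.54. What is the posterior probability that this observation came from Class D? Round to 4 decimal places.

Apply Bayes' rule: the posterior for each component is proportional to its prior times its likelihood at x.
Normal densities:
  L_A = 0.0163004
  L_B = 3.69427e-08
  L_C = 1.18679e-11
  L_D = 0.498055
Unnormalised posteriors:
  w_A·L_A = 0.42 × 0.0163004 = 0.00684619
  w_B·L_B = 0.07 × 3.69427e-08 = 2.58599e-09
  w_C·L_C = 0.40 × 1.18679e-11 = 4.74714e-12
  w_D·L_D = 0.11 × 0.498055 = 0.054786
Sum: 0.00684619 + 2.58599e-09 + 4.74714e-12 + 0.054786 = 0.0616322
Responsibility of Class D: 0.054786 / 0.0616322 ≈ 0.8889

0.8889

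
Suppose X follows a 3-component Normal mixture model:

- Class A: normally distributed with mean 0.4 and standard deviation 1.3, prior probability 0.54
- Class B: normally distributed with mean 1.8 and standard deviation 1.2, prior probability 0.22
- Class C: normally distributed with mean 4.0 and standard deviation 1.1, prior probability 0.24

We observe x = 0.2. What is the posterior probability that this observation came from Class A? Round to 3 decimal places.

The responsibility of component k is w_k f_k(x) divided by Σ_j w_j f_j(x).
Normal densities:
  L_A = 0.303268
  L_B = 0.136675
  L_C = 0.000929196
Prior × likelihood for each component:
  w_A·L_A = 0.54 × 0.303268 = 0.163765
  w_B·L_B = 0.22 × 0.136675 = 0.0300685
  w_C·L_C = 0.24 × 0.000929196 = 0.000223007
Denominator: 0.163765 + 0.0300685 + 0.000223007 = 0.194056
P(Class A | 0.2) = 0.163765 / 0.194056 ≈ 0.844

0.844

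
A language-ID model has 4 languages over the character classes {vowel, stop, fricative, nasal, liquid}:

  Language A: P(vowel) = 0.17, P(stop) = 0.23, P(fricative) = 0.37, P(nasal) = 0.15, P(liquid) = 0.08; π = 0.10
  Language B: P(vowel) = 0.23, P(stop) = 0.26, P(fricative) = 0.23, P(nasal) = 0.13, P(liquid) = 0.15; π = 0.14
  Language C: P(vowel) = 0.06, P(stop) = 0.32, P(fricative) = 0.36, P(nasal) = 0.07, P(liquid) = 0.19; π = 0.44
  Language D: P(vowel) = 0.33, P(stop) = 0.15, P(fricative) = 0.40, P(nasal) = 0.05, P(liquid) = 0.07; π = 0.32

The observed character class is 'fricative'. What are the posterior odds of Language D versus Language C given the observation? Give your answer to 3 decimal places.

0.808

Since P(k|x) ∝ w_k f_k(x), the posterior odds are w_i f_i(x) / (w_j f_j(x)).
Component likelihoods at x = 'fricative':
  L_A = P(fricative | comp) = 0.37
  L_B = P(fricative | comp) = 0.23
  L_C = P(fricative | comp) = 0.36
  L_D = P(fricative | comp) = 0.40
0.128 / 0.1584 ≈ 0.808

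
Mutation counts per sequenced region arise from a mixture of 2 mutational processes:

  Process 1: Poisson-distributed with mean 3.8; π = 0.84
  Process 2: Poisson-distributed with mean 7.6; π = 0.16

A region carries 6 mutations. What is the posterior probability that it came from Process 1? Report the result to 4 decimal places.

0.7857

Posterior ∝ prior × likelihood, so P(k | x) ∝ π_k f_k(x); normalise over all components.
Component likelihoods at x = 6 mutations:
  L_1 = e^(−3.8)·3.8^6/6! = 0.0935513
  L_2 = e^(−7.6)·7.6^6/6! = 0.13394
Multiply by the mixture weights:
  π_1·L_1 = 0.84 × 0.0935513 = 0.0785831
  π_2·L_2 = 0.16 × 0.13394 = 0.0214304
Sum: 0.0785831 + 0.0214304 = 0.100014
P(Process 1 | data) = 0.0785831 / 0.100014 ≈ 0.7857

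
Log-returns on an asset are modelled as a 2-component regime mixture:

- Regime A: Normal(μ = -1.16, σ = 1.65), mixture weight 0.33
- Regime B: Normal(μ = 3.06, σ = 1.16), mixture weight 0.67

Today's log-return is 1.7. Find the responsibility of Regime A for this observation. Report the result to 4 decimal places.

Apply Bayes' rule: the posterior for each component is proportional to its prior times its likelihood at x.
Normal densities:
  p_A = (1/(1.65·√(2π)))·exp(−(1.7−-1.16)²/(2·1.65²)) = 0.241783·exp(-1.50222) = 0.0538294
  p_B = (1/(1.16·√(2π)))·exp(−(1.7−3.06)²/(2·1.16²)) = 0.343916·exp(-0.68728) = 0.17297
Unnormalised posteriors:
  π_A·p_A = 0.33 × 0.0538294 = 0.0177637
  π_B·p_B = 0.67 × 0.17297 = 0.11589
Normaliser: 0.0177637 + 0.11589 = 0.133654
So the posterior for Regime A is 0.0177637 / 0.133654 ≈ 0.1329.

0.1329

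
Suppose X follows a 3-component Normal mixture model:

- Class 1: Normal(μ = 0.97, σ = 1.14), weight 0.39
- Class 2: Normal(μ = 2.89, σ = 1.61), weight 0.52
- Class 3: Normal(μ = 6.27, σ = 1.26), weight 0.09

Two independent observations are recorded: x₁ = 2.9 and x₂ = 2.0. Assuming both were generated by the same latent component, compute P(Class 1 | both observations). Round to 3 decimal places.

P(component k | x) = π_k·f_k(x) / marginal(x), where marginal(x) = Σ_j π_j·f_j(x).
Since both observations come from the same component, the likelihood for component k is f_k(x₁)·f_k(x₂).
  f_1 = [(1/(1.14·√(2π)))·exp(−(2.9−0.97)²/(2·1.14²)) = 0.349949·exp(-1.43309) = 0.0834872] × [0.232671] = 0.019425
  f_2 = [(1/(1.61·√(2π)))·exp(−(2.9−2.89)²/(2·1.61²)) = 0.247790·exp(-0.00002) = 0.247785] × [0.212681] = 0.0526992
  f_3 = [(1/(1.26·√(2π)))·exp(−(2.9−6.27)²/(2·1.26²)) = 0.316621·exp(-3.57675) = 0.00885475] × [0.00101554] = 8.99236e-06
Weight by the priors:
  π_1·f_1 = 0.39 × 0.019425 = 0.00757576
  π_2·f_2 = 0.52 × 0.0526992 = 0.0274036
  π_3·f_3 = 0.09 × 8.99236e-06 = 8.09312e-07
Marginal: 0.00757576 + 0.0274036 + 8.09312e-07 = 0.0349801
P(Class 1 | x₁,x₂) ≈ 0.217

0.217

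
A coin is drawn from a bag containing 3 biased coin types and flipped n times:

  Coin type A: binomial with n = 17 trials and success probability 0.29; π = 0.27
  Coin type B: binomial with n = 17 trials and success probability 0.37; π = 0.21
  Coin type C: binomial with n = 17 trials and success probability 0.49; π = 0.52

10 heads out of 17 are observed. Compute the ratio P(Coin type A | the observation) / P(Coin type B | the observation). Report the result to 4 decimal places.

0.2597

Posterior odds = (π_i f_i(x)) / (π_j f_j(x)); the normalising sum cancels.
Component likelihoods at x = 10 heads out of 17:
  L_A = C(17,10)·0.29^10·0.71^7 = 19448·4.20707e-06·0.0909512 = 0.00744155
  L_B = C(17,10)·0.37^10·0.63^7 = 19448·4.80858e-05·0.0393898 = 0.0368363
  L_C = C(17,10)·0.49^10·0.51^7 = 19448·0.000797923·0.00897411 = 0.13926
Odds = (0.27/0.21) × (0.00744155/0.0368363) = 1.28571 × 0.202017 ≈ 0.2597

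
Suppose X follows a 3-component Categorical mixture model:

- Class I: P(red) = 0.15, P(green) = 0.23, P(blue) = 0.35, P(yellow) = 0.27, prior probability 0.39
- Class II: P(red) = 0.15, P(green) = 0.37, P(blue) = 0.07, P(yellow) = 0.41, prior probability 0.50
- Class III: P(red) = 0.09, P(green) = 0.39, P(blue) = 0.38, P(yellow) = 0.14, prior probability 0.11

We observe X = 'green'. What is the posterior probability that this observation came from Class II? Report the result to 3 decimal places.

The responsibility of component k is P(Z=k) f_k(x) divided by Σ_j P(Z=j) f_j(x).
Component likelihoods at x = 'green':
  L_I = P(green | comp) = 0.23
  L_II = P(green | comp) = 0.37
  L_III = P(green | comp) = 0.39
Prior × likelihood for each component:
  P(Z=I)·L_I = 0.39 × 0.23 = 0.0897
  P(Z=II)·L_II = 0.50 × 0.37 = 0.185
  P(Z=III)·L_III = 0.11 × 0.39 = 0.0429
Marginal: 0.0897 + 0.185 + 0.0429 = 0.3176
So the posterior for Class II is 0.185 / 0.3176 ≈ 0.582.

0.582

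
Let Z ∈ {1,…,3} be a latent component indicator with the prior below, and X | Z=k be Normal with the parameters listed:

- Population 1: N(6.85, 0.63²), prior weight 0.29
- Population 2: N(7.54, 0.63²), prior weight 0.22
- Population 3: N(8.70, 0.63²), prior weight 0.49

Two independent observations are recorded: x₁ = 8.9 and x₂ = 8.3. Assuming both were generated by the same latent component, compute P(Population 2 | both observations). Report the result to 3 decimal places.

Apply Bayes' rule: the posterior for each component is proportional to its prior times its likelihood at x.
Since both observations come from the same component, the likelihood for component k is f_k(x₁)·f_k(x₂).
  p_1 = [(1/(0.63·√(2π)))·exp(−(8.9−6.85)²/(2·0.63²)) = 0.633242·exp(-5.29415) = 0.00317942] × [0.0447996] = 0.000142437
  p_2 = [(1/(0.63·√(2π)))·exp(−(8.9−7.54)²/(2·0.63²)) = 0.633242·exp(-2.33006) = 0.0616082] × [0.305886] = 0.0188451
  p_3 = [(1/(0.63·√(2π)))·exp(−(8.9−8.70)²/(2·0.63²)) = 0.633242·exp(-0.05039) = 0.602123] × [0.517645] = 0.311686
Unnormalised posteriors:
  π_1·p_1 = 0.29 × 0.000142437 = 4.13066e-05
  π_2·p_2 = 0.22 × 0.0188451 = 0.00414592
  π_3·p_3 = 0.49 × 0.311686 = 0.152726
Normaliser: 4.13066e-05 + 0.00414592 + 0.152726 = 0.156913
P(Population 2 | x₁,x₂) ≈ 0.026

0.026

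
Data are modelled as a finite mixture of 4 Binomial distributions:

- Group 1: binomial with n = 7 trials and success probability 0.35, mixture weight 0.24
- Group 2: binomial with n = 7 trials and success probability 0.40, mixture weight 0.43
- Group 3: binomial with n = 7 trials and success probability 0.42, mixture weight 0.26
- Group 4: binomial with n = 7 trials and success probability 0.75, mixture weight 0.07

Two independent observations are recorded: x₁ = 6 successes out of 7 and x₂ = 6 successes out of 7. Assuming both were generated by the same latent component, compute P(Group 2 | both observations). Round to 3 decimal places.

0.018

The responsibility of component k is w_k f_k(x) divided by Σ_j w_j f_j(x).
Since both observations come from the same component, the likelihood for component k is f_k(x₁)·f_k(x₂).
  L_1 = [0.00836411] × [0.00836411] = 6.99583e-05
  L_2 = [0.0172032] × [0.0172032] = 0.00029595
  L_3 = [0.0222855] × [0.0222855] = 0.000496642
  L_4 = [0.311462] × [0.311462] = 0.0970088
Prior × likelihood for each component:
  w_1·L_1 = 0.24 × 6.99583e-05 = 1.679e-05
  w_2·L_2 = 0.43 × 0.00029595 = 0.000127259
  w_3·L_3 = 0.26 × 0.000496642 = 0.000129127
  w_4·L_4 = 0.07 × 0.0970088 = 0.00679062
Denominator: 1.679e-05 + 0.000127259 + 0.000129127 + 0.00679062 = 0.00706379
So the posterior for Group 2 is 0.000127259 / 0.00706379 ≈ 0.018.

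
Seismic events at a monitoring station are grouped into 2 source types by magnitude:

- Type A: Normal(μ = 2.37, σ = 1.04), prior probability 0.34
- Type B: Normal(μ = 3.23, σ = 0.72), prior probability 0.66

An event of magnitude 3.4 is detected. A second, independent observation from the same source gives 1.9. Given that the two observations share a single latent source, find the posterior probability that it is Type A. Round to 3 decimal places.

0.436

Posterior ∝ prior × likelihood, so P(k | x) ∝ π_k f_k(x); normalise over all components.
Since both observations come from the same component, the likelihood for component k is f_k(x₁)·f_k(x₂).
  f_A = [(1/(1.04·√(2π)))·exp(−(3.4−2.37)²/(2·1.04²)) = 0.383598·exp(-0.49043) = 0.234901] × [0.34636] = 0.0813604
  f_B = [(1/(0.72·√(2π)))·exp(−(3.4−3.23)²/(2·0.72²)) = 0.554087·exp(-0.02787) = 0.538855] × [0.100605] = 0.0542117
Weight by the priors:
  π_A·f_A = 0.34 × 0.0813604 = 0.0276625
  π_B·f_B = 0.66 × 0.0542117 = 0.0357797
Evidence: 0.0276625 + 0.0357797 = 0.0634423
P(Type A | x₁,x₂) ≈ 0.436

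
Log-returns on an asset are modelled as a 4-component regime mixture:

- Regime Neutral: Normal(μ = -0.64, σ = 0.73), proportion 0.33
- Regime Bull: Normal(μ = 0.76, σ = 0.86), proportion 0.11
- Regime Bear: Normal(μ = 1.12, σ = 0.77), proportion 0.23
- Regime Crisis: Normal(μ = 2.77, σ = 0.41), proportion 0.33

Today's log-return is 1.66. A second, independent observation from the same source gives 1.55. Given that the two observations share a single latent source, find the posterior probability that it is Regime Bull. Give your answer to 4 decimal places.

Posterior ∝ prior × likelihood, so P(k | x) ∝ w_k f_k(x); normalise over all components.
Since both observations come from the same component, the likelihood for component k is f_k(x₁)·f_k(x₂).
  L_Neutral = [0.0038195] × [0.00607103] = 2.31883e-05
  L_Bull = [0.268284] × [0.304211] = 0.081615
  L_Bear = [0.405156] × [0.443303] = 0.179607
  L_Crisis = [0.024919] × [0.0116265] = 0.000289722
Prior × likelihood for each component:
  w_Neutral·L_Neutral = 0.33 × 2.31883e-05 = 7.65213e-06
  w_Bull·L_Bull = 0.11 × 0.081615 = 0.00897765
  w_Bear·L_Bear = 0.23 × 0.179607 = 0.0413095
  w_Crisis·L_Crisis = 0.33 × 0.000289722 = 9.56081e-05
Normaliser: 7.65213e-06 + 0.00897765 + 0.0413095 + 9.56081e-05 = 0.0503904
Responsibility of Regime Bull: 0.00897765 / 0.0503904 ≈ 0.1782

0.1782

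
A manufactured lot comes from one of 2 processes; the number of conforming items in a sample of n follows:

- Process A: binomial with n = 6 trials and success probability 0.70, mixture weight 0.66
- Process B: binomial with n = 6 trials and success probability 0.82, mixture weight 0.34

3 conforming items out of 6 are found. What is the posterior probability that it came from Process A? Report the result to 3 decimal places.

0.848

The responsibility of component k is P(Z=k) f_k(x) divided by Σ_j P(Z=j) f_j(x).
Component likelihoods at x = 3 conforming items out of 6:
  f_A = C(6,3)·0.70^3·0.30^3 = 20·0.343·0.027 = 0.18522
  f_B = C(6,3)·0.82^3·0.18^3 = 20·0.551368·0.005832 = 0.0643116
Unnormalised posteriors:
  P(Z=A)·f_A = 0.66 × 0.18522 = 0.122245
  P(Z=B)·f_B = 0.34 × 0.0643116 = 0.0218659
Sum: 0.122245 + 0.0218659 = 0.144111
Responsibility of Process A: 0.122245 / 0.144111 ≈ 0.848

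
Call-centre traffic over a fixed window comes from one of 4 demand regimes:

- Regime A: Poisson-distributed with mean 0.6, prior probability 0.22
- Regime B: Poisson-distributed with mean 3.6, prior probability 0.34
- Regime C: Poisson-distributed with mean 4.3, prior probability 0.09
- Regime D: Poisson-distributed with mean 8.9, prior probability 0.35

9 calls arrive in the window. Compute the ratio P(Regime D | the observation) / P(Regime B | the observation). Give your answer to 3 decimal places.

The posterior odds equal the prior odds times the likelihood ratio: (π_i/π_j)·(f_i(x)/f_j(x)).
Evaluate each component's likelihood at the observed value:
  p_A = e^(−0.6)·0.6^9/9! = 1.52413e-08
  p_B = e^(−3.6)·3.6^9/9! = 0.00764715
  p_C = e^(−4.3)·4.3^9/9! = 0.0187926
  p_D = e^(−8.9)·8.9^9/9! = 0.131682
Odds = (0.35/0.34) × (0.131682/0.00764715) = 1.02941 × 17.2197 ≈ 17.726

17.726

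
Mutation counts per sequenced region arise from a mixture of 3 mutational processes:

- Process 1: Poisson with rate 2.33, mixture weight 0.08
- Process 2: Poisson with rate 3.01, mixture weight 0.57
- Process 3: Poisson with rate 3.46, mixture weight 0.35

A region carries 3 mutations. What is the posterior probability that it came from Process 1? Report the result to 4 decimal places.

The responsibility of component k is π_k f_k(x) divided by Σ_j π_j f_j(x).
Poisson probabilities:
  p_1 = e^(−2.33)·2.33^3/3! = 0.205121
  p_2 = e^(−3.01)·3.01^3/3! = 0.224038
  p_3 = e^(−3.46)·3.46^3/3! = 0.216979
Weight by the priors:
  π_1·p_1 = 0.08 × 0.205121 = 0.0164097
  π_2·p_2 = 0.57 × 0.224038 = 0.127702
  π_3·p_3 = 0.35 × 0.216979 = 0.0759427
Sum: 0.0164097 + 0.127702 + 0.0759427 = 0.220054
P(Process 1 | 3 mutations) ≈ 0.0746

0.0746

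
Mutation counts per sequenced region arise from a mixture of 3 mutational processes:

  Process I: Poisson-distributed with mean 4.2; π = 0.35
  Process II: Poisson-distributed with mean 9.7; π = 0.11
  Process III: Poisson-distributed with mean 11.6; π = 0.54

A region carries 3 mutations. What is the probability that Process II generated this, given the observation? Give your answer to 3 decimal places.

The responsibility of component k is π_k f_k(x) divided by Σ_j π_j f_j(x).
Evaluate each component's likelihood at the observed value:
  L_I = e^(−4.2)·4.2^3/3! = 0.185165
  L_II = e^(−9.7)·9.7^3/3! = 0.00932197
  L_III = e^(−11.6)·11.6^3/3! = 0.00238455
Prior × likelihood for each component:
  π_I·L_I = 0.35 × 0.185165 = 0.0648079
  π_II·L_II = 0.11 × 0.00932197 = 0.00102542
  π_III·L_III = 0.54 × 0.00238455 = 0.00128766
Normaliser: 0.0648079 + 0.00102542 + 0.00128766 = 0.067121
P(Process II | x) ≈ 0.015

0.015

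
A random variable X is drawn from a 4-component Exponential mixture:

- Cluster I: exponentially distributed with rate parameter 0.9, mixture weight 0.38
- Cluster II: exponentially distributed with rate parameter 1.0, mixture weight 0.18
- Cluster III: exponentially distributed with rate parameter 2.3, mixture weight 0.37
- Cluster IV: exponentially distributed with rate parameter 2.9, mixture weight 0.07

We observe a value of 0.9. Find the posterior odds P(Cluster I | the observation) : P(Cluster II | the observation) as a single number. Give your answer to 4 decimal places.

Posterior odds = (w_i f_i(x)) / (w_j f_j(x)); the normalising sum cancels.
Evaluate each component's likelihood at the observed value:
  f_I = 0.9·e^(−0.9·0.9) = 0.9·e^(−0.8100) = 0.400372
  f_II = 1.0·e^(−1.0·0.9) = 1.0·e^(−0.9000) = 0.40657
  f_III = 2.3·e^(−2.3·0.9) = 2.3·e^(−2.0700) = 0.290227
  f_IV = 2.9·e^(−2.9·0.9) = 2.9·e^(−2.6100) = 0.21325
Posterior odds = (w_I·f_I) / (w_II·f_II) = (0.38·0.400372) / (0.18·0.40657) = 0.152141 / 0.0731825 ≈ 2.0789

2.0789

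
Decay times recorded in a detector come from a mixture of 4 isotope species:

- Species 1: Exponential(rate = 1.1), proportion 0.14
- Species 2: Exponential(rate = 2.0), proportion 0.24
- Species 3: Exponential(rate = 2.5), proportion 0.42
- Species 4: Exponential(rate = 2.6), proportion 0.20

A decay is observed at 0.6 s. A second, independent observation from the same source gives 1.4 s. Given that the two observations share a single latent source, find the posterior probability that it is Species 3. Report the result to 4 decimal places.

0.2876

Apply Bayes' rule: the posterior for each component is proportional to its prior times its likelihood at x.
Since both observations come from the same component, the likelihood for component k is f_k(x₁)·f_k(x₂).
  f_1 = [0.568536] × [0.235819] = 0.134072
  f_2 = [0.602388] × [0.12162] = 0.0732626
  f_3 = [0.557825] × [0.0754935] = 0.0421122
  f_4 = [0.546354] × [0.0682561] = 0.037292
Unnormalised posteriors:
  π_1·f_1 = 0.14 × 0.134072 = 0.0187701
  π_2·f_2 = 0.24 × 0.0732626 = 0.017583
  π_3·f_3 = 0.42 × 0.0421122 = 0.0176871
  π_4·f_4 = 0.20 × 0.037292 = 0.0074584
Marginal: 0.0187701 + 0.017583 + 0.0176871 + 0.0074584 = 0.0614986
So the posterior for Species 3 is 0.0176871 / 0.0614986 ≈ 0.2876.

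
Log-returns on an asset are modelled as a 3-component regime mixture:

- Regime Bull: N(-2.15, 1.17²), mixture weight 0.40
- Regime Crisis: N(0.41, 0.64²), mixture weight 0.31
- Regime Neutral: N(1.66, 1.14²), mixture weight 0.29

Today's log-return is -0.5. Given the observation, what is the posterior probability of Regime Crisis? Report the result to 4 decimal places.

By Bayes' theorem, P(k | x) = P(Z=k) f_k(x) / Σ_j P(Z=j) f_j(x).
Evaluate each component's likelihood at the observed value:
  f_Bull = (1/(1.17·√(2π)))·exp(−(-0.5−-2.15)²/(2·1.17²)) = 0.340976·exp(-0.99441) = 0.126141
  f_Crisis = (1/(0.64·√(2π)))·exp(−(-0.5−0.41)²/(2·0.64²)) = 0.623347·exp(-1.01086) = 0.226839
  f_Neutral = (1/(1.14·√(2π)))·exp(−(-0.5−1.66)²/(2·1.14²)) = 0.349949·exp(-1.79501) = 0.0581354
Weight by the priors:
  P(Z=Bull)·f_Bull = 0.40 × 0.126141 = 0.0504565
  P(Z=Crisis)·f_Crisis = 0.31 × 0.226839 = 0.07032
  P(Z=Neutral)·f_Neutral = 0.29 × 0.0581354 = 0.0168593
Marginal: 0.0504565 + 0.07032 + 0.0168593 = 0.137636
P(Regime Crisis | x) = 0.07032 / 0.137636 ≈ 0.5109

0.5109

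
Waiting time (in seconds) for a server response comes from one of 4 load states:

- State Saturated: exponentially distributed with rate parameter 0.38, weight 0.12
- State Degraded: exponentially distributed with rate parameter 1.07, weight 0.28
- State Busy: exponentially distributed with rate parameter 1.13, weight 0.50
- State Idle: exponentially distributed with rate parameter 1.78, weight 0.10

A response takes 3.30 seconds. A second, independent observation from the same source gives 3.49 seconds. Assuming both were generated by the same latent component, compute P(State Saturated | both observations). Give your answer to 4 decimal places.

By Bayes' theorem, P(k | x) = π_k f_k(x) / Σ_j π_j f_j(x).
Since both observations come from the same component, the likelihood for component k is f_k(x₁)·f_k(x₂).
  f_Saturated = [0.38·e^(−0.38·3.30) = 0.38·e^(−1.2540) = 0.108437] × [0.100884] = 0.0109396
  f_Degraded = [1.07·e^(−1.07·3.30) = 1.07·e^(−3.5310) = 0.0313249] × [0.0255622] = 0.000800733
  f_Busy = [1.13·e^(−1.13·3.30) = 1.13·e^(−3.7290) = 0.027139] × [0.0218953] = 0.000594218
  f_Idle = [1.78·e^(−1.78·3.30) = 1.78·e^(−5.8740) = 0.00500466] × [0.00356858] = 1.78595e-05
Multiply by the mixture weights:
  π_Saturated·f_Saturated = 0.12 × 0.0109396 = 0.00131275
  π_Degraded·f_Degraded = 0.28 × 0.000800733 = 0.000224205
  π_Busy·f_Busy = 0.50 × 0.000594218 = 0.000297109
  π_Idle·f_Idle = 0.10 × 1.78595e-05 = 1.78595e-06
Normaliser: 0.00131275 + 0.000224205 + 0.000297109 + 1.78595e-06 = 0.00183585
P(State Saturated | data) = 0.00131275 / 0.00183585 ≈ 0.7151

0.7151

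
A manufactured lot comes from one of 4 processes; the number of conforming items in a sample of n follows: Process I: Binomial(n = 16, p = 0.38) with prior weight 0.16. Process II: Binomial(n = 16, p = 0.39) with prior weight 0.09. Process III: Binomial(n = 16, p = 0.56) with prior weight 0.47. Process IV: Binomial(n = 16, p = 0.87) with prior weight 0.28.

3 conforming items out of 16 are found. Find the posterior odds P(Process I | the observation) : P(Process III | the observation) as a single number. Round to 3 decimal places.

The posterior odds equal the prior odds times the likelihood ratio: (w_i/w_j)·(f_i(x)/f_j(x)).
Binomial probabilities:
  p_I = 0.0614654
  p_II = 0.0537861
  p_III = 0.00227844
  p_IV = 1.11689e-09
0.00983447 / 0.00107087 ≈ 9.184

9.184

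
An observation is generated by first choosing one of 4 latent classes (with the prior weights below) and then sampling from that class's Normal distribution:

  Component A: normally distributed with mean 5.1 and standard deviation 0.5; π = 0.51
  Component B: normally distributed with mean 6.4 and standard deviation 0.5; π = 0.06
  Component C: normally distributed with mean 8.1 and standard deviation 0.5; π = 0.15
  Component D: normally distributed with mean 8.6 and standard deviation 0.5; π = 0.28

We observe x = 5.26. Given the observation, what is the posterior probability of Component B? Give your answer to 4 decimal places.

Posterior ∝ prior × likelihood, so P(k | x) ∝ π_k f_k(x); normalise over all components.
Evaluate each component's likelihood at the observed value:
  L_A = 0.758061
  L_B = 0.0593092
  L_C = 7.87497e-08
  L_D = 1.63046e-10
Multiply by the mixture weights:
  π_A·L_A = 0.51 × 0.758061 = 0.386611
  π_B·L_B = 0.06 × 0.0593092 = 0.00355855
  π_C·L_C = 0.15 × 7.87497e-08 = 1.18125e-08
  π_D·L_D = 0.28 × 1.63046e-10 = 4.56528e-11
Marginal: 0.386611 + 0.00355855 + 1.18125e-08 + 4.56528e-11 = 0.39017
P(Component B | the observation) ≈ 0.0091

0.0091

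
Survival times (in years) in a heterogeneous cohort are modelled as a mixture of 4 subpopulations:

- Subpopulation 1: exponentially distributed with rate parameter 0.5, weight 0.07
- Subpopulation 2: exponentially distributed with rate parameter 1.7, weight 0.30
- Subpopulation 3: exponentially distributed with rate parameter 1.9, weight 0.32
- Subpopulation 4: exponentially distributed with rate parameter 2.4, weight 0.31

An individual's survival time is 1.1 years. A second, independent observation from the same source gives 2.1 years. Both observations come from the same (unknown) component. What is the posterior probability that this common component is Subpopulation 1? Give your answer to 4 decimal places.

0.3282

The responsibility of component k is w_k f_k(x) divided by Σ_j w_j f_j(x).
Since both observations come from the same component, the likelihood for component k is f_k(x₁)·f_k(x₂).
  p_1 = [0.5·e^(−0.5·1.1) = 0.5·e^(−0.5500) = 0.288475] × [0.174969] = 0.0504741
  p_2 = [1.7·e^(−1.7·1.1) = 1.7·e^(−1.8700) = 0.26201] × [0.047865] = 0.0125411
  p_3 = [1.9·e^(−1.9·1.1) = 1.9·e^(−2.0900) = 0.235006] × [0.0351495] = 0.00826032
  p_4 = [2.4·e^(−2.4·1.1) = 2.4·e^(−2.6400) = 0.171267] × [0.015537] = 0.00266098
Weight by the priors:
  w_1·p_1 = 0.07 × 0.0504741 = 0.00353319
  w_2·p_2 = 0.30 × 0.0125411 = 0.00376233
  w_3·p_3 = 0.32 × 0.00826032 = 0.0026433
  w_4·p_4 = 0.31 × 0.00266098 = 0.000824902
Sum: 0.00353319 + 0.00376233 + 0.0026433 + 0.000824902 = 0.0107637
Responsibility of Subpopulation 1: 0.00353319 / 0.0107637 ≈ 0.3282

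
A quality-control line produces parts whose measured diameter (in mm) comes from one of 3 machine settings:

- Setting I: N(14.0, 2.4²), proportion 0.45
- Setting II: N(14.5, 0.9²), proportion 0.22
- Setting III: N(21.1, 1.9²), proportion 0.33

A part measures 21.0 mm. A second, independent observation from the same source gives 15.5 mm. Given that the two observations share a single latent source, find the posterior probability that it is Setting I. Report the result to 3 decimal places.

0.435

By Bayes' theorem, P(k | x) = π_k f_k(x) / Σ_j π_j f_j(x).
Since both observations come from the same component, the likelihood for component k is f_k(x₁)·f_k(x₂).
  f_I = [(1/(2.4·√(2π)))·exp(−(21.0−14.0)²/(2·2.4²)) = 0.166226·exp(-4.25347) = 0.00236287] × [0.136734] = 0.000323084
  f_II = [(1/(0.9·√(2π)))·exp(−(21.0−14.5)²/(2·0.9²)) = 0.443269·exp(-26.08025) = 2.09007e-12] × [0.239103] = 4.99741e-13
  f_III = [(1/(1.9·√(2π)))·exp(−(21.0−21.1)²/(2·1.9²)) = 0.209970·exp(-0.00139) = 0.209679] × [0.00272774] = 0.000571949
Weight by the priors:
  π_I·f_I = 0.45 × 0.000323084 = 0.000145388
  π_II·f_II = 0.22 × 4.99741e-13 = 1.09943e-13
  π_III·f_III = 0.33 × 0.000571949 = 0.000188743
Normaliser: 0.000145388 + 1.09943e-13 + 0.000188743 = 0.000334131
So the posterior for Setting I is 0.000145388 / 0.000334131 ≈ 0.435.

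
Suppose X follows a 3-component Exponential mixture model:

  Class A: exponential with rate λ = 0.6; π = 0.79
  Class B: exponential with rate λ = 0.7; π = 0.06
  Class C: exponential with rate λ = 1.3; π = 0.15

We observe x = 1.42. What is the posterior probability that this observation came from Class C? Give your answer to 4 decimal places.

P(component k | x) = w_k·f_k(x) / marginal(x), where marginal(x) = Σ_j w_j·f_j(x).
Component likelihoods at x = 1.42:
  f_A = 0.6·e^(−0.6·1.42) = 0.6·e^(−0.8520) = 0.255937
  f_B = 0.7·e^(−0.7·1.42) = 0.7·e^(−0.9940) = 0.259065
  f_C = 1.3·e^(−1.3·1.42) = 1.3·e^(−1.8460) = 0.205228
Unnormalised posteriors:
  w_A·f_A = 0.79 × 0.255937 = 0.20219
  w_B·f_B = 0.06 × 0.259065 = 0.0155439
  w_C·f_C = 0.15 × 0.205228 = 0.0307841
Evidence: 0.20219 + 0.0155439 + 0.0307841 = 0.248518
P(Class C | data) = 0.0307841 / 0.248518 ≈ 0.1239

0.1239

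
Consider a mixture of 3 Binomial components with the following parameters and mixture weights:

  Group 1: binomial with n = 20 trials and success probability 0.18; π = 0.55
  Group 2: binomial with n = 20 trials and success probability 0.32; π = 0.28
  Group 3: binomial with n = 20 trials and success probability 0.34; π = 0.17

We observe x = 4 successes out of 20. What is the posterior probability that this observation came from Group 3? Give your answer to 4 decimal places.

0.0887

By Bayes' theorem, P(k | x) = π_k f_k(x) / Σ_j π_j f_j(x).
Binomial probabilities:
  L_1 = C(20,4)·0.18^4·0.82^16 = 4845·0.00104976·0.0417851 = 0.212523
  L_2 = C(20,4)·0.32^4·0.68^16 = 4845·0.0104858·0.00208998 = 0.106178
  L_3 = C(20,4)·0.34^4·0.66^16 = 4845·0.0133634·0.00129629 = 0.0839291
Weight by the priors:
  π_1·L_1 = 0.55 × 0.212523 = 0.116888
  π_2·L_2 = 0.28 × 0.106178 = 0.02973
  π_3·L_3 = 0.17 × 0.0839291 = 0.0142679
Denominator: 0.116888 + 0.02973 + 0.0142679 = 0.160885
P(Group 3 | data) ≈ 0.0887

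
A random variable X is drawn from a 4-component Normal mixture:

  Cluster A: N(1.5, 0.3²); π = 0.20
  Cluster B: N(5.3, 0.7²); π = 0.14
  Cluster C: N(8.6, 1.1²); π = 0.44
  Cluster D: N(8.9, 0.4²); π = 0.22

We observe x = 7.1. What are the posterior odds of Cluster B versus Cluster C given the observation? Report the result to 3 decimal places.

0.046

Only the two components matter; the odds are (w_i f_i(x)) / (w_j f_j(x)).
Normal densities:
  p_A = (1/(0.3·√(2π)))·exp(−(7.1−1.5)²/(2·0.3²)) = 1.329808·exp(-174.22222) = 2.88429e-76
  p_B = (1/(0.7·√(2π)))·exp(−(7.1−5.3)²/(2·0.7²)) = 0.569918·exp(-3.30612) = 0.0208921
  p_C = (1/(1.1·√(2π)))·exp(−(7.1−8.6)²/(2·1.1²)) = 0.362675·exp(-0.92975) = 0.14313
  p_D = (1/(0.4·√(2π)))·exp(−(7.1−8.9)²/(2·0.4²)) = 0.997356·exp(-10.12500) = 3.99594e-05
Odds = (0.14/0.44) × (0.0208921/0.14313) = 0.318182 × 0.145965 ≈ 0.046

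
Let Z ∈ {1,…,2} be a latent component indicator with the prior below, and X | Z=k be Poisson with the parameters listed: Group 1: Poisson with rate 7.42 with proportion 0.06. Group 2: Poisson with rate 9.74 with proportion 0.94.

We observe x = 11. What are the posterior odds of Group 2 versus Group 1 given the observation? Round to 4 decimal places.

Only the two components matter; the odds are (P(Z=i) f_i(x)) / (P(Z=j) f_j(x)).
Component likelihoods at x = 11:
  f_1 = e^(−7.42)·7.42^11/11! = 0.0563407
  f_2 = e^(−9.74)·9.74^11/11! = 0.110399
0.103775 / 0.00338044 ≈ 30.6986

30.6986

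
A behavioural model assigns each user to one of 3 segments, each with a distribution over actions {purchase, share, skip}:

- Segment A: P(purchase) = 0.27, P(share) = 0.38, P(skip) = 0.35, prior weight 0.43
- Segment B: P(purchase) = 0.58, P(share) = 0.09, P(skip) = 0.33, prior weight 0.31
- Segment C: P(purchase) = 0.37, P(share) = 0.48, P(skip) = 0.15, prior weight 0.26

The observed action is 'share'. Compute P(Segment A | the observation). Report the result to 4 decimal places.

P(component k | x) = w_k·f_k(x) / marginal(x), where marginal(x) = Σ_j w_j·f_j(x).
Categorical probabilities:
  f_A = 0.38
  f_B = 0.09
  f_C = 0.48
Unnormalised posteriors:
  w_A·f_A = 0.43 × 0.38 = 0.1634
  w_B·f_B = 0.31 × 0.09 = 0.0279
  w_C·f_C = 0.26 × 0.48 = 0.1248
Marginal: 0.1634 + 0.0279 + 0.1248 = 0.3161
P(Segment A | data) = 0.1634 / 0.3161 ≈ 0.5169

0.5169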